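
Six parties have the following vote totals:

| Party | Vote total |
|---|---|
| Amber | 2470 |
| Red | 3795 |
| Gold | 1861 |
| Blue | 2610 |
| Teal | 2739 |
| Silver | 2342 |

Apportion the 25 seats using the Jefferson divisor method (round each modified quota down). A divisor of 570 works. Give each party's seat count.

Amber: 4; Red: 6; Gold: 3; Blue: 4; Teal: 4; Silver: 4

With modified divisor 570: modified quotas Amber 4.333, Red 6.658, Gold 3.265, Blue 4.579, Teal 4.805, Silver 4.109.
Rounding down: Amber 4, Red 6, Gold 3, Blue 4, Teal 4, Silver 4 (total 25).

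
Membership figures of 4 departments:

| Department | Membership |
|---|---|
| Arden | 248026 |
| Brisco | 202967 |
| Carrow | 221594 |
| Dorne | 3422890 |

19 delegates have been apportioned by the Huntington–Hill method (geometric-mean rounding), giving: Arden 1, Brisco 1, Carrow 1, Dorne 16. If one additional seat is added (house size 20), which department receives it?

Dorne

Priority for the next seat is population ÷ (√(s·(s+1))).
Priorities: Arden 175380.867, Brisco 143519.342, Carrow 156690.620, Dorne 207543.191.
Highest priority: Dorne.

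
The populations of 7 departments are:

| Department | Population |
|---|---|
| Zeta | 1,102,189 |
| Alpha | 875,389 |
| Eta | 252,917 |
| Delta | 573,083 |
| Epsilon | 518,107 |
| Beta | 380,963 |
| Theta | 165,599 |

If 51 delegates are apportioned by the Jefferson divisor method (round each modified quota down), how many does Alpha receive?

Standard divisor 3868247/51 ≈ 75847.98; standard quotas: Zeta 14.532, Alpha 11.541, Eta 3.335, Delta 7.556, Epsilon 6.831, Beta 5.023, Theta 2.183.
Rounding down gives 14, 11, 3, 7, 6, 5, 2 = 48 seats, so the divisor must be adjusted.
With modified divisor 72300: modified quotas Zeta 15.245, Alpha 12.108, Eta 3.498, Delta 7.926, Epsilon 7.166, Beta 5.269, Theta 2.290.
Rounding down: Zeta 15, Alpha 12, Eta 3, Delta 7, Epsilon 7, Beta 5, Theta 2 (total 51).
Alpha receives 12.

12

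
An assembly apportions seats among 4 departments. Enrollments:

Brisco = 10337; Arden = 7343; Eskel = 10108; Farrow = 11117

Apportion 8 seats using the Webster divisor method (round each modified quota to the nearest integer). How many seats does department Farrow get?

2

Standard divisor 38905/8 ≈ 4863.125; standard quotas: Brisco 2.126, Arden 1.510, Eskel 2.078, Farrow 2.286.
Rounding to the nearest integer gives Brisco 2, Arden 2, Eskel 2, Farrow 2 — total 8, matching the house size, so no adjustment is needed.
Farrow receives 2.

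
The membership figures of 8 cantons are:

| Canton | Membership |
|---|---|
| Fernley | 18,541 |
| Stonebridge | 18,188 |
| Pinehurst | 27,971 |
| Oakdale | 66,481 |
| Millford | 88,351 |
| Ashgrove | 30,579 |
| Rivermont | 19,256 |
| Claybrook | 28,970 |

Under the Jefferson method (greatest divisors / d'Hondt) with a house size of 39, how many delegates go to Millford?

Standard divisor 298337/39 ≈ 7649.667; standard quotas: Fernley 2.424, Stonebridge 2.378, Pinehurst 3.656, Oakdale 8.691, Millford 11.550, Ashgrove 3.997, Rivermont 2.517, Claybrook 3.787.
Rounding down gives 2, 2, 3, 8, 11, 3, 2, 3 = 34 seats, so the divisor must be adjusted.
With modified divisor 6900: modified quotas Fernley 2.687, Stonebridge 2.636, Pinehurst 4.054, Oakdale 9.635, Millford 12.804, Ashgrove 4.432, Rivermont 2.791, Claybrook 4.199.
Rounding down: Fernley 2, Stonebridge 2, Pinehurst 4, Oakdale 9, Millford 12, Ashgrove 4, Rivermont 2, Claybrook 4 (total 39).
Millford receives 12.

12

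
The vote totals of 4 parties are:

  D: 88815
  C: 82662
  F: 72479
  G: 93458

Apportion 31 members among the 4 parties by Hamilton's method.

D=8, C=8, F=7, G=8

The standard divisor is 337414/31 ≈ 10884.323.
Standard quotas: D 8.1599, C 7.5946, F 6.6590, G 8.5865.
Lower quotas: D 8, C 7, F 6, G 8 (sum 29, leaving 2 seats).
Remainders in descending order: F 0.6590, C 0.5946, G 0.5865, D 0.1599.
The surplus seats go to F, C.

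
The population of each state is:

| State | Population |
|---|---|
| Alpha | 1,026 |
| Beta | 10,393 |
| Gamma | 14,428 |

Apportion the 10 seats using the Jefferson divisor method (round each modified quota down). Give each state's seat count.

Standard divisor 25847/10 ≈ 2584.7; standard quotas: Alpha 0.397, Beta 4.021, Gamma 5.582.
Rounding down gives 0, 4, 5 = 9 seats, so the divisor must be adjusted.
With modified divisor 2200: modified quotas Alpha 0.466, Beta 4.724, Gamma 6.558.
Rounding down: Alpha 0, Beta 4, Gamma 6 (total 10).

Alpha: 0; Beta: 4; Gamma: 6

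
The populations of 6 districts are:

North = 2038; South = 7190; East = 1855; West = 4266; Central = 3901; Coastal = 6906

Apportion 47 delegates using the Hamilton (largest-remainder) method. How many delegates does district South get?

Standard divisor: 26156 ÷ 47 ≈ 556.511.
Standard quotas: North 3.6621, South 12.9198, East 3.3333, West 7.6656, Central 7.0097, Coastal 12.4095.
Lower quotas: North 3, South 12, East 3, West 7, Central 7, Coastal 12 (sum 44, leaving 3 seats).
Remainders in descending order: South 0.9198, West 0.6656, North 0.6621, Coastal 0.4095, East 0.3333, Central 0.0097.
Largest remainders: South, West, North receive the extra seats.
South receives 13.

13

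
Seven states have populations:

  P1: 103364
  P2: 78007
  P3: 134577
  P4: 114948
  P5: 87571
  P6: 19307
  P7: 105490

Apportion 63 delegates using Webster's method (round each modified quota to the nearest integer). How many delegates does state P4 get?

11

Standard divisor 643264/63 ≈ 10210.54; standard quotas: P1 10.123, P2 7.640, P3 13.180, P4 11.258, P5 8.577, P6 1.891, P7 10.331.
Rounding to the nearest integer gives P1 10, P2 8, P3 13, P4 11, P5 9, P6 2, P7 10 — total 63, matching the house size, so no adjustment is needed.
P4 receives 11.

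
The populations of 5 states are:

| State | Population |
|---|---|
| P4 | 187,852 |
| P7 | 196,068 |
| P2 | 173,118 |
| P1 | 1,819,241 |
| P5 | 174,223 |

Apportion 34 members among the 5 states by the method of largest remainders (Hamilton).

P4 3, P7 3, P2 2, P1 24, P5 2

Standard divisor: 2550502 ÷ 34 ≈ 75014.765.
Standard quotas: P4 2.5042, P7 2.6137, P2 2.3078, P1 24.2518, P5 2.3225.
Lower quotas: P4 2, P7 2, P2 2, P1 24, P5 2 (sum 32, leaving 2 seats).
Remainders in descending order: P7 0.6137, P4 0.5042, P5 0.3225, P2 0.3078, P1 0.2518.
The surplus seats go to P7, P4.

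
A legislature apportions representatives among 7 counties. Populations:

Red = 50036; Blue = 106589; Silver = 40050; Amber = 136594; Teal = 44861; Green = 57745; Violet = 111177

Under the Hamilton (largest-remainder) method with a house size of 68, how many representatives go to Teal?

6

Total 547052; standard divisor 547052/68 ≈ 8044.882.
Standard quotas: Red 6.2196, Blue 13.2493, Silver 4.9783, Amber 16.9790, Teal 5.5763, Green 7.1779, Violet 13.8196.
Lower quotas: Red 6, Blue 13, Silver 4, Amber 16, Teal 5, Green 7, Violet 13 (sum 64, leaving 4 seats).
Remainders in descending order: Amber 0.9790, Silver 0.9783, Violet 0.8196, Teal 0.5763, Blue 0.2493, Red 0.2196, Green 0.1779.
Largest remainders: Amber, Silver, Violet, Teal receive the extra seats.
Teal receives 6.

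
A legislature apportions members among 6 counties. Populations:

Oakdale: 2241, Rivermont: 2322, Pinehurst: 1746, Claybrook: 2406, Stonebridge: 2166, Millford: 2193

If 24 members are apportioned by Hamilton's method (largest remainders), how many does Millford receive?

Standard divisor: 13074 ÷ 24 ≈ 544.75.
Standard quotas: Oakdale 4.114, Rivermont 4.263, Pinehurst 3.205, Claybrook 4.417, Stonebridge 3.976, Millford 4.026.
Lower quotas: Oakdale 4, Rivermont 4, Pinehurst 3, Claybrook 4, Stonebridge 3, Millford 4 (sum 22, leaving 2 seats).
Remainders in descending order: Stonebridge 0.976, Claybrook 0.417, Rivermont 0.263, Pinehurst 0.205, Oakdale 0.114, Millford 0.026.
The surplus seats go to Stonebridge, Claybrook.
Millford receives 4.

4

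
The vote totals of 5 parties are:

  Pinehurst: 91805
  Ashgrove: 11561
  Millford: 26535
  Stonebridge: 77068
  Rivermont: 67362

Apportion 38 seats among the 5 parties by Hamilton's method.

Pinehurst: 13, Ashgrove: 1, Millford: 4, Stonebridge: 11, Rivermont: 9

Total 274331; standard divisor 274331/38 ≈ 7219.237.
Standard quotas: Pinehurst 12.7167, Ashgrove 1.6014, Millford 3.6756, Stonebridge 10.6754, Rivermont 9.3309.
Lower quotas: Pinehurst 12, Ashgrove 1, Millford 3, Stonebridge 10, Rivermont 9 (sum 35, leaving 3 seats).
Remainders in descending order: Pinehurst 0.7167, Millford 0.6756, Stonebridge 0.6754, Ashgrove 0.6014, Rivermont 0.3309.
The surplus seats go to Pinehurst, Millford, Stonebridge.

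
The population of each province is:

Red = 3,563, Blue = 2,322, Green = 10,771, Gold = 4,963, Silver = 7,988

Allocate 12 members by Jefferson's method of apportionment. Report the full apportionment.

Standard divisor 29607/12 ≈ 2467.25; standard quotas: Red 1.444, Blue 0.941, Green 4.366, Gold 2.012, Silver 3.238.
Rounding down gives 1, 0, 4, 2, 3 = 10 seats, so the divisor must be adjusted.
With modified divisor 2100: modified quotas Red 1.697, Blue 1.106, Green 5.129, Gold 2.363, Silver 3.804.
Rounding down: Red 1, Blue 1, Green 5, Gold 2, Silver 3 (total 12).

Red 1, Blue 1, Green 5, Gold 2, Silver 3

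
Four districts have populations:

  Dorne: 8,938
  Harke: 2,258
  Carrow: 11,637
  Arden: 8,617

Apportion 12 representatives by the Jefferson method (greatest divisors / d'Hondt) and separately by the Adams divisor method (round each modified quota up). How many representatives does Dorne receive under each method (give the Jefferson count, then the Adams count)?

3 and 4

Jefferson: Dorne 3, Harke 1, Carrow 5, Arden 3.
Adams: Dorne 4, Harke 1, Carrow 4, Arden 3.
Dorne gets 3 under Jefferson and 4 under Adams.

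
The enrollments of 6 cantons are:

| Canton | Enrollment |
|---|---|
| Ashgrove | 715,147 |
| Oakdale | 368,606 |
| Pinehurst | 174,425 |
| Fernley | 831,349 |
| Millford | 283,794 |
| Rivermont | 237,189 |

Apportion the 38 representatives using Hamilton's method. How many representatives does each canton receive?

Ashgrove: 10, Oakdale: 5, Pinehurst: 3, Fernley: 12, Millford: 4, Rivermont: 4

Total 2610510; standard divisor 2610510/38 ≈ 68697.632.
Standard quotas: Ashgrove 10.4101, Oakdale 5.3656, Pinehurst 2.5390, Fernley 12.1016, Millford 4.1311, Rivermont 3.4527.
Lower quotas: Ashgrove 10, Oakdale 5, Pinehurst 2, Fernley 12, Millford 4, Rivermont 3 (sum 36, leaving 2 seats).
Remainders in descending order: Pinehurst 0.5390, Rivermont 0.4527, Ashgrove 0.4101, Oakdale 0.3656, Millford 0.1311, Fernley 0.1016.
The surplus seats go to Pinehurst, Rivermont.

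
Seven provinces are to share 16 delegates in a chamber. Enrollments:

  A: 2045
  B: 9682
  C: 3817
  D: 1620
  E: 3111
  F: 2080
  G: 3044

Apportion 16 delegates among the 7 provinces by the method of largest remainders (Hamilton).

Total 25399; standard divisor 25399/16 ≈ 1587.438.
Standard quotas: A 1.2882, B 6.0991, C 2.4045, D 1.0205, E 1.9598, F 1.3103, G 1.9176.
Lower quotas: A 1, B 6, C 2, D 1, E 1, F 1, G 1 (sum 13, leaving 3 seats).
Remainders in descending order: E 0.9598, G 0.9176, C 0.4045, F 0.3103, A 0.2882, B 0.0991, D 0.0205.
Largest remainders: E, G, C receive the extra seats.

A=1; B=6; C=3; D=1; E=2; F=1; G=2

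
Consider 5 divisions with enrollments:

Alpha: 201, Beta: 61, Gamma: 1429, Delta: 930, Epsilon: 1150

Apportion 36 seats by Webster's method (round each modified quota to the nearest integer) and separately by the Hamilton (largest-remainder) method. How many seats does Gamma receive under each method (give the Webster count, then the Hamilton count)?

Webster: Alpha 2, Beta 1, Gamma 13, Delta 9, Epsilon 11.
Hamilton: Alpha 2, Beta 0, Gamma 14, Delta 9, Epsilon 11.
Gamma gets 13 under Webster and 14 under Hamilton.

13 and 14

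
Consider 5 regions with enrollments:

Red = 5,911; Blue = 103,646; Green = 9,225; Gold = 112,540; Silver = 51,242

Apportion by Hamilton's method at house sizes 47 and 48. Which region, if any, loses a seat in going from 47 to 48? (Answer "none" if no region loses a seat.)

Green

At 47 seats: Red 1, Blue 17, Green 2, Gold 19, Silver 8.
At 48 seats: Red 1, Blue 18, Green 1, Gold 19, Silver 9.
Green drops from 2 to 1.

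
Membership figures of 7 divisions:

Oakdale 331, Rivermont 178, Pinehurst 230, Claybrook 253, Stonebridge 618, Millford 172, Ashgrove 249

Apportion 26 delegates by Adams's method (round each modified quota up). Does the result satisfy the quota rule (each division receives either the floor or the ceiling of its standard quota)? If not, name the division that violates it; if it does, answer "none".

Standard quotas: Oakdale 4.237, Rivermont 2.279, Pinehurst 2.944, Claybrook 3.239, Stonebridge 7.911, Millford 2.202, Ashgrove 3.188.
Adams allocation: Oakdale 4, Rivermont 3, Pinehurst 3, Claybrook 3, Stonebridge 8, Millford 2, Ashgrove 3.
Every allocation lies between the lower and upper quota.

none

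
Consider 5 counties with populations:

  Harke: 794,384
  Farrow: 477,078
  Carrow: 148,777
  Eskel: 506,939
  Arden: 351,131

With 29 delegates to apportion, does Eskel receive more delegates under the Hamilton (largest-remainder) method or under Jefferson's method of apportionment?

Hamilton: Harke 10, Farrow 6, Carrow 2, Eskel 6, Arden 5.
Jefferson: Harke 10, Farrow 6, Carrow 2, Eskel 7, Arden 4.
Eskel gets 6 under Hamilton and 7 under Jefferson.

Jefferson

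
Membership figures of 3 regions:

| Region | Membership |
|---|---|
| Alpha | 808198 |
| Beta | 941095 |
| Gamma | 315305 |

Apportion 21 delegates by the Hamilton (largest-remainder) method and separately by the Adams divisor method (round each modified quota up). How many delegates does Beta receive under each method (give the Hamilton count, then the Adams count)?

Hamilton: Alpha 8, Beta 10, Gamma 3.
Adams: Alpha 8, Beta 9, Gamma 4.
Beta gets 10 under Hamilton and 9 under Adams.

10 and 9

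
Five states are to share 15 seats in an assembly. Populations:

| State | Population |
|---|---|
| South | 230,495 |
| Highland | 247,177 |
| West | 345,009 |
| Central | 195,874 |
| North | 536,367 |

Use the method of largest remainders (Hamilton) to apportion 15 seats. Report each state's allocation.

South 2, Highland 3, West 3, Central 2, North 5

Total 1554922; standard divisor 1554922/15 ≈ 103661.467.
Standard quotas: South 2.2235, Highland 2.3845, West 3.3282, Central 1.8896, North 5.1742.
Lower quotas: South 2, Highland 2, West 3, Central 1, North 5 (sum 13, leaving 2 seats).
Remainders in descending order: Central 0.8896, Highland 0.3845, West 0.3282, South 0.2235, North 0.1742.
The surplus seats go to Central, Highland.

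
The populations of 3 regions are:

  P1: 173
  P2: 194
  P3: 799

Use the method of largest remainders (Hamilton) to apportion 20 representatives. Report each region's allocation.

P1: 3, P2: 3, P3: 14

Standard divisor: 1166 ÷ 20 ≈ 58.3.
Standard quotas: P1 2.967, P2 3.328, P3 13.705.
Lower quotas: P1 2, P2 3, P3 13 (sum 18, leaving 2 seats).
Remainders in descending order: P1 0.967, P3 0.705, P2 0.328.
The surplus seats go to P1, P3.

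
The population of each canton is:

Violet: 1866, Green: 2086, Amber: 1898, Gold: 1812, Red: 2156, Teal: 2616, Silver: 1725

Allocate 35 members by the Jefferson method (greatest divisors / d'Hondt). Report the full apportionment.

Violet 5; Green 5; Amber 5; Gold 4; Red 5; Teal 7; Silver 4

Standard divisor 14159/35 ≈ 404.543; standard quotas: Violet 4.613, Green 5.156, Amber 4.692, Gold 4.479, Red 5.329, Teal 6.467, Silver 4.264.
Rounding down gives 4, 5, 4, 4, 5, 6, 4 = 32 seats, so the divisor must be adjusted.
With modified divisor 370: modified quotas Violet 5.043, Green 5.638, Amber 5.130, Gold 4.897, Red 5.827, Teal 7.070, Silver 4.662.
Rounding down: Violet 5, Green 5, Amber 5, Gold 4, Red 5, Teal 7, Silver 4 (total 35).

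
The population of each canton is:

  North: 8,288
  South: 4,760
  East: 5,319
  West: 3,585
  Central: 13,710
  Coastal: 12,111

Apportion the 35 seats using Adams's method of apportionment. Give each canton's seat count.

North 6, South 4, East 4, West 3, Central 10, Coastal 8

Standard divisor 47773/35 ≈ 1364.943; standard quotas: North 6.072, South 3.487, East 3.897, West 2.626, Central 10.044, Coastal 8.873.
Rounding up gives 7, 4, 4, 3, 11, 9 = 38 seats, so the divisor must be adjusted.
With modified divisor 1519: modified quotas North 5.456, South 3.134, East 3.502, West 2.360, Central 9.026, Coastal 7.973.
Rounding up: North 6, South 4, East 4, West 3, Central 10, Coastal 8 (total 35).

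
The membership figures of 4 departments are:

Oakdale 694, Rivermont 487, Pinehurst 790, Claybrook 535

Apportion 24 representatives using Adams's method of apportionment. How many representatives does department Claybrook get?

5

Standard divisor 2506/24 ≈ 104.417; standard quotas: Oakdale 6.646, Rivermont 4.664, Pinehurst 7.566, Claybrook 5.124.
Rounding up gives 7, 5, 8, 6 = 26 seats, so the divisor must be adjusted.
With modified divisor 114: modified quotas Oakdale 6.088, Rivermont 4.272, Pinehurst 6.930, Claybrook 4.693.
Rounding up: Oakdale 7, Rivermont 5, Pinehurst 7, Claybrook 5 (total 24).
Claybrook receives 5.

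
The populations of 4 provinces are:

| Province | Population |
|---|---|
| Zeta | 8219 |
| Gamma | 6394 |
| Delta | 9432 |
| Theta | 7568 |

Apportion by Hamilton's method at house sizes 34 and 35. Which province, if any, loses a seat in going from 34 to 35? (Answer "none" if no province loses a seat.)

At 34 seats: Zeta 9, Gamma 7, Delta 10, Theta 8.
At 35 seats: Zeta 9, Gamma 7, Delta 11, Theta 8.
No province's allocation decreased.

none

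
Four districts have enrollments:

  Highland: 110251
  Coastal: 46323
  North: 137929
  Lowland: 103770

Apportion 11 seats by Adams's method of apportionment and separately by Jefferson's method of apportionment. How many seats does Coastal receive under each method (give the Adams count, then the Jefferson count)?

Adams: Highland 3, Coastal 2, North 3, Lowland 3.
Jefferson: Highland 3, Coastal 1, North 4, Lowland 3.
Coastal gets 2 under Adams and 1 under Jefferson.

2 and 1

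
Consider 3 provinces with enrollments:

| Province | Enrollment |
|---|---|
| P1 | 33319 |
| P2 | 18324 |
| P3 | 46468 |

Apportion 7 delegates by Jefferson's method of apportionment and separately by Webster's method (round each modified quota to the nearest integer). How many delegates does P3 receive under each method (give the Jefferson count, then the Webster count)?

4 and 3

Jefferson: P1 2, P2 1, P3 4.
Webster: P1 3, P2 1, P3 3.
P3 gets 4 under Jefferson and 3 under Webster.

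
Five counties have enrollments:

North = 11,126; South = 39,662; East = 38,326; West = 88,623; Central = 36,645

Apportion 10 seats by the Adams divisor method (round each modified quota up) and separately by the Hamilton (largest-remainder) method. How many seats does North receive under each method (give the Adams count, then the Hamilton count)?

1 and 0

Adams: North 1, South 2, East 2, West 3, Central 2.
Hamilton: North 0, South 2, East 2, West 4, Central 2.
North gets 1 under Adams and 0 under Hamilton.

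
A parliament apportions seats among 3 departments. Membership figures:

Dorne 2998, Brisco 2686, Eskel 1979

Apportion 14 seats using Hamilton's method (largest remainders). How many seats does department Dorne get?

5

The standard divisor is 7663/14 ≈ 547.357.
Standard quotas: Dorne 5.477, Brisco 4.907, Eskel 3.616.
Lower quotas: Dorne 5, Brisco 4, Eskel 3 (sum 12, leaving 2 seats).
Remainders in descending order: Brisco 0.907, Eskel 0.616, Dorne 0.477.
The surplus seats go to Brisco, Eskel.
Dorne receives 5.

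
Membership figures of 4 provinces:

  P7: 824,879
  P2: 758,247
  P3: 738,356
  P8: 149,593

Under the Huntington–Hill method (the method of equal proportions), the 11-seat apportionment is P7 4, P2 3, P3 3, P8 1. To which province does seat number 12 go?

P2

Priority for the next seat is population ÷ (√(s·(s+1))).
Priorities: P7 184448.552, P2 218887.055, P3 213145.018, P8 105778.225.
Highest priority: P2.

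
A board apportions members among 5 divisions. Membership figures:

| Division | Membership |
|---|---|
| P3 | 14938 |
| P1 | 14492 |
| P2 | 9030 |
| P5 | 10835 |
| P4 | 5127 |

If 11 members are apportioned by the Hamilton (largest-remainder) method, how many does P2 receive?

Total 54422; standard divisor 54422/11 ≈ 4947.455.
Standard quotas: P3 3.0193, P1 2.9292, P2 1.8252, P5 2.1900, P4 1.0363.
Lower quotas: P3 3, P1 2, P2 1, P5 2, P4 1 (sum 9, leaving 2 seats).
Remainders in descending order: P1 0.9292, P2 0.8252, P5 0.1900, P4 0.0363, P3 0.0193.
Largest remainders: P1, P2 receive the extra seats.
P2 receives 2.

2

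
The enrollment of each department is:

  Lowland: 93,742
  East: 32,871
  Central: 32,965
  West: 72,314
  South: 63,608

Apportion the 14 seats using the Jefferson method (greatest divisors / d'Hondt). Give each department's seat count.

Standard divisor 295500/14 ≈ 21107.143; standard quotas: Lowland 4.441, East 1.557, Central 1.562, West 3.426, South 3.014.
Rounding down gives 4, 1, 1, 3, 3 = 12 seats, so the divisor must be adjusted.
With modified divisor 17300: modified quotas Lowland 5.419, East 1.900, Central 1.905, West 4.180, South 3.677.
Rounding down: Lowland 5, East 1, Central 1, West 4, South 3 (total 14).

Lowland=5, East=1, Central=1, West=4, South=3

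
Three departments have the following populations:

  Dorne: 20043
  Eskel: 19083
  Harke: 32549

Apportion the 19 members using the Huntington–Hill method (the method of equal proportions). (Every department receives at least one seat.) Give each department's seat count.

Dorne: 5; Eskel: 5; Harke: 9

With divisor 3748: modified quotas Dorne 5.348, Eskel 5.092, Harke 8.684.
Geometric-mean thresholds: Dorne √(5·6)=5.477, Eskel √(5·6)=5.477, Harke √(8·9)=8.485.
Each quota rounded against its threshold gives Dorne 5, Eskel 5, Harke 9 (total 19).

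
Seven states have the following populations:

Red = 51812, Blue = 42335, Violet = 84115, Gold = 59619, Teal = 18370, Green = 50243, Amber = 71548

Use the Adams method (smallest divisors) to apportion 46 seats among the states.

Standard divisor 378042/46 ≈ 8218.304; standard quotas: Red 6.304, Blue 5.151, Violet 10.235, Gold 7.254, Teal 2.235, Green 6.114, Amber 8.706.
Rounding up gives 7, 6, 11, 8, 3, 7, 9 = 51 seats, so the divisor must be adjusted.
With modified divisor 8800: modified quotas Red 5.888, Blue 4.811, Violet 9.559, Gold 6.775, Teal 2.087, Green 5.709, Amber 8.130.
Rounding up: Red 6, Blue 5, Violet 10, Gold 7, Teal 3, Green 6, Amber 9 (total 46).

Red 6; Blue 5; Violet 10; Gold 7; Teal 3; Green 6; Amber 9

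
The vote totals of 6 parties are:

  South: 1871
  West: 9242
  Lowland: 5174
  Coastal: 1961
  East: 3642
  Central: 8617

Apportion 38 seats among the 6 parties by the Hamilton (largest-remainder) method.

South: 2, West: 12, Lowland: 6, Coastal: 2, East: 5, Central: 11

The standard divisor is 30507/38 ≈ 802.816.
Standard quotas: South 2.3305, West 11.5120, Lowland 6.4448, Coastal 2.4427, East 4.5365, Central 10.7335.
Lower quotas: South 2, West 11, Lowland 6, Coastal 2, East 4, Central 10 (sum 35, leaving 3 seats).
Remainders in descending order: Central 0.7335, East 0.5365, West 0.5120, Lowland 0.4448, Coastal 0.4427, South 0.3305.
Largest remainders: Central, East, West receive the extra seats.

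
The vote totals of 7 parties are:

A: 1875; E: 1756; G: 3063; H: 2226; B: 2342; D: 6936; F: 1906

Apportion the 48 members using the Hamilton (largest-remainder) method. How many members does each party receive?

A=4, E=4, G=7, H=5, B=6, D=17, F=5

Standard divisor: 20104 ÷ 48 ≈ 418.833.
Standard quotas: A 4.4767, E 4.1926, G 7.3132, H 5.3148, B 5.5917, D 16.5603, F 4.5507.
Lower quotas: A 4, E 4, G 7, H 5, B 5, D 16, F 4 (sum 45, leaving 3 seats).
Remainders in descending order: B 0.5917, D 0.5603, F 0.5507, A 0.4767, H 0.3148, G 0.3132, E 0.1926.
Largest remainders: B, D, F receive the extra seats.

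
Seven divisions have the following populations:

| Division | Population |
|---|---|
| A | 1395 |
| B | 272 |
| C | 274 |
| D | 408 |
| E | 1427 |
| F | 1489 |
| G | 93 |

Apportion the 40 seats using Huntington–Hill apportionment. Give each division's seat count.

A 10; B 2; C 2; D 3; E 11; F 11; G 1

With divisor 135: modified quotas A 10.333, B 2.015, C 2.030, D 3.022, E 10.570, F 11.030, G 0.689.
Geometric-mean thresholds: A √(10·11)=10.488, B √(2·3)=2.449, C √(2·3)=2.449, D √(3·4)=3.464, E √(10·11)=10.488, F √(11·12)=11.489, G (min 1).
Each quota rounded against its threshold gives A 10, B 2, C 2, D 3, E 11, F 11, G 1 (total 40).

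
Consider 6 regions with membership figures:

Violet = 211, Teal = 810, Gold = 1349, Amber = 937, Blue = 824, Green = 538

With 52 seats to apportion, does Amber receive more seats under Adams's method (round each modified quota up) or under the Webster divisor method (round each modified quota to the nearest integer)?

Webster

Adams: Violet 3, Teal 9, Gold 15, Amber 10, Blue 9, Green 6.
Webster: Violet 2, Teal 9, Gold 15, Amber 11, Blue 9, Green 6.
Amber gets 10 under Adams and 11 under Webster.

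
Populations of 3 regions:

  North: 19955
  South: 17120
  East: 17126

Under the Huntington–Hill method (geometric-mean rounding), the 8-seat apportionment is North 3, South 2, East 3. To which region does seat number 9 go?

South

Priority for the next seat is population ÷ (√(s·(s+1))).
Priorities: North 5760.512, South 6989.211, East 4943.850.
Highest priority: South.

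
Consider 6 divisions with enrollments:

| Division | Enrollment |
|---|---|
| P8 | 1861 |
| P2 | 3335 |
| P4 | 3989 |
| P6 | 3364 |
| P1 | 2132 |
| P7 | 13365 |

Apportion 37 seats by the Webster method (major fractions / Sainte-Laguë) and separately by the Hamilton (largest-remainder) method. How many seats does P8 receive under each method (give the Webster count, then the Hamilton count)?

Webster: P8 2, P2 4, P4 5, P6 5, P1 3, P7 18.
Hamilton: P8 3, P2 4, P4 5, P6 4, P1 3, P7 18.
P8 gets 2 under Webster and 3 under Hamilton.

2 and 3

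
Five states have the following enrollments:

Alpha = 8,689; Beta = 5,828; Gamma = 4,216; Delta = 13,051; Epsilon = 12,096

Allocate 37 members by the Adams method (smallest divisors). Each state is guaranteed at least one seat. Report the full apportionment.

Alpha 7, Beta 5, Gamma 4, Delta 11, Epsilon 10

Standard divisor 43880/37 ≈ 1185.946; standard quotas: Alpha 7.327, Beta 4.914, Gamma 3.555, Delta 11.005, Epsilon 10.199.
Rounding up gives 8, 5, 4, 12, 11 = 40 seats, so the divisor must be adjusted.
With modified divisor 1300: modified quotas Alpha 6.684, Beta 4.483, Gamma 3.243, Delta 10.039, Epsilon 9.305.
Rounding up: Alpha 7, Beta 5, Gamma 4, Delta 11, Epsilon 10 (total 37).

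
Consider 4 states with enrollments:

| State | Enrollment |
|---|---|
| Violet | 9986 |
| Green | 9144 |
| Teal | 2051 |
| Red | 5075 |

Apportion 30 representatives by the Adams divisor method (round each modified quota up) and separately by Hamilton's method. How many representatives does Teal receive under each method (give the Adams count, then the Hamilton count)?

Adams: Violet 11, Green 10, Teal 3, Red 6.
Hamilton: Violet 11, Green 11, Teal 2, Red 6.
Teal gets 3 under Adams and 2 under Hamilton.

3 and 2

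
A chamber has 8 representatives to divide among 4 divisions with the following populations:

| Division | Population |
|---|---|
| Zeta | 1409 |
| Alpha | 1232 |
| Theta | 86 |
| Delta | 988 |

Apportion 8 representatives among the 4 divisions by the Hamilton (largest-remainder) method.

Standard divisor: 3715 ÷ 8 ≈ 464.375.
Standard quotas: Zeta 3.034, Alpha 2.653, Theta 0.185, Delta 2.128.
Lower quotas: Zeta 3, Alpha 2, Theta 0, Delta 2 (sum 7, leaving 1 seat).
Remainders in descending order: Alpha 0.653, Theta 0.185, Delta 0.128, Zeta 0.034.
Largest remainder: Alpha receives the extra seat.

Zeta: 3, Alpha: 3, Theta: 0, Delta: 2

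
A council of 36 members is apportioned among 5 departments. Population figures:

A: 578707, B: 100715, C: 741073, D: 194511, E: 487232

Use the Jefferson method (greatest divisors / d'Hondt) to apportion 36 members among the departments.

Standard divisor 2102238/36 ≈ 58395.5; standard quotas: A 9.910, B 1.725, C 12.691, D 3.331, E 8.344.
Rounding down gives 9, 1, 12, 3, 8 = 33 seats, so the divisor must be adjusted.
With modified divisor 53500: modified quotas A 10.817, B 1.883, C 13.852, D 3.636, E 9.107.
Rounding down: A 10, B 1, C 13, D 3, E 9 (total 36).

A=10, B=1, C=13, D=3, E=9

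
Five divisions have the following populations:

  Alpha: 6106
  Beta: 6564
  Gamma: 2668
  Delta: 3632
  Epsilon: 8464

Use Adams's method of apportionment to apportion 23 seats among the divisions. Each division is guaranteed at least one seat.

Alpha: 5, Beta: 5, Gamma: 3, Delta: 3, Epsilon: 7

Standard divisor 27434/23 ≈ 1192.783; standard quotas: Alpha 5.119, Beta 5.503, Gamma 2.237, Delta 3.045, Epsilon 7.096.
Rounding up gives 6, 6, 3, 4, 8 = 27 seats, so the divisor must be adjusted.
With modified divisor 1320: modified quotas Alpha 4.626, Beta 4.973, Gamma 2.021, Delta 2.752, Epsilon 6.412.
Rounding up: Alpha 5, Beta 5, Gamma 3, Delta 3, Epsilon 7 (total 23).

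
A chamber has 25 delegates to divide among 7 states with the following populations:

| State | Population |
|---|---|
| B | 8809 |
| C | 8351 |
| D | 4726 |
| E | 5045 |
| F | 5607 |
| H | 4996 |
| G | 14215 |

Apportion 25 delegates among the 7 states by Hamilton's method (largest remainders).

B=4; C=4; D=2; E=3; F=3; H=2; G=7

Standard divisor: 51749 ÷ 25 ≈ 2069.96.
Standard quotas: B 4.2556, C 4.0344, D 2.2831, E 2.4372, F 2.7087, H 2.4136, G 6.8673.
Lower quotas: B 4, C 4, D 2, E 2, F 2, H 2, G 6 (sum 22, leaving 3 seats).
Remainders in descending order: G 0.8673, F 0.7087, E 0.4372, H 0.4136, D 0.2831, B 0.2556, C 0.0344.
The surplus seats go to G, F, E.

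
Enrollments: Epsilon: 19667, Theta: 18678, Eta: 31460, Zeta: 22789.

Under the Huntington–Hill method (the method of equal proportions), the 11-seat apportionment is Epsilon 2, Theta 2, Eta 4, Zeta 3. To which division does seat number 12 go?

Priority for the next seat is population ÷ (√(s·(s+1))).
Priorities: Epsilon 8029.019, Theta 7625.262, Eta 7034.670, Zeta 6578.618.
Highest priority: Epsilon.

Epsilon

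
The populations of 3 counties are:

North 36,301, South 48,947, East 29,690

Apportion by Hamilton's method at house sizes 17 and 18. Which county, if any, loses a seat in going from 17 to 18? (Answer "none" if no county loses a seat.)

East

At 17 seats: North 5, South 7, East 5.
At 18 seats: North 6, South 8, East 4.
East drops from 5 to 4.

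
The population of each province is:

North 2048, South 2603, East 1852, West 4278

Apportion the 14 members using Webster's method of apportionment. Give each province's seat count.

Standard divisor 10781/14 ≈ 770.071; standard quotas: North 2.659, South 3.380, East 2.405, West 5.555.
Rounding to the nearest integer gives North 3, South 3, East 2, West 6 — total 14, matching the house size, so no adjustment is needed.

North=3; South=3; East=2; West=6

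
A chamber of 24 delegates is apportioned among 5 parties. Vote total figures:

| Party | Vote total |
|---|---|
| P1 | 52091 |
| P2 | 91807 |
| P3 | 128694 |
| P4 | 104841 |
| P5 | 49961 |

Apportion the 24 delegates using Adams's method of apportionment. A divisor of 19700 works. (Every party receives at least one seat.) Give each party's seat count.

With modified divisor 19700: modified quotas P1 2.644, P2 4.660, P3 6.533, P4 5.322, P5 2.536.
Rounding up: P1 3, P2 5, P3 7, P4 6, P5 3 (total 24).

P1 3; P2 5; P3 7; P4 6; P5 3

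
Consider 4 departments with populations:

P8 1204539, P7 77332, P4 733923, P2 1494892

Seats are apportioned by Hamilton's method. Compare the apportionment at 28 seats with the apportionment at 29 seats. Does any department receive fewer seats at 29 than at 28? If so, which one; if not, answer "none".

At 28 seats: P8 9, P7 1, P4 6, P2 12.
At 29 seats: P8 10, P7 1, P4 6, P2 12.
No department's allocation decreased.

none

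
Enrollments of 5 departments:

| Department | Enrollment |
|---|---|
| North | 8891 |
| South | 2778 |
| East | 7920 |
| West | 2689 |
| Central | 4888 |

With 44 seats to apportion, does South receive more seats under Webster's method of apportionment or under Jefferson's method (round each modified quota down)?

Webster

Webster: North 14, South 5, East 13, West 4, Central 8.
Jefferson: North 15, South 4, East 13, West 4, Central 8.
South gets 5 under Webster and 4 under Jefferson.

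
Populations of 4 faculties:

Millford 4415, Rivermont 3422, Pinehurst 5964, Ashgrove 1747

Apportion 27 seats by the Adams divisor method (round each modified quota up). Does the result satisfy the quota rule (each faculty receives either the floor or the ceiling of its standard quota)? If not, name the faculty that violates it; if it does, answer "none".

none

Standard quotas: Millford 7.667, Rivermont 5.943, Pinehurst 10.357, Ashgrove 3.034.
Adams allocation: Millford 8, Rivermont 6, Pinehurst 10, Ashgrove 3.
Every allocation lies between the lower and upper quota.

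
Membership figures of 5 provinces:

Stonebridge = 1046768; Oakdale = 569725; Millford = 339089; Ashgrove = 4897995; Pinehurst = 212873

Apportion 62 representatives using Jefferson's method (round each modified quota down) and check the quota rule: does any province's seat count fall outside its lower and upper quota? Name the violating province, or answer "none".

Ashgrove

Standard quotas: Stonebridge 9.184, Oakdale 4.999, Millford 2.975, Ashgrove 42.974, Pinehurst 1.868.
Jefferson allocation: Stonebridge 9, Oakdale 5, Millford 3, Ashgrove 44, Pinehurst 1.
Ashgrove has quota 42.974 (lower 42, upper 43) but receives 44 — outside the quota interval.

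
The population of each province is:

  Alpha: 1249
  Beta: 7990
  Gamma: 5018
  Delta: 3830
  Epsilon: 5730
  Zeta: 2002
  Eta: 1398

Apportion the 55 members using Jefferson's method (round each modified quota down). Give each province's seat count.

Standard divisor 27217/55 ≈ 494.855; standard quotas: Alpha 2.524, Beta 16.146, Gamma 10.140, Delta 7.740, Epsilon 11.579, Zeta 4.046, Eta 2.825.
Rounding down gives 2, 16, 10, 7, 11, 4, 2 = 52 seats, so the divisor must be adjusted.
With modified divisor 469.2: modified quotas Alpha 2.662, Beta 17.029, Gamma 10.695, Delta 8.163, Epsilon 12.212, Zeta 4.267, Eta 2.980.
Rounding down: Alpha 2, Beta 17, Gamma 10, Delta 8, Epsilon 12, Zeta 4, Eta 2 (total 55).

Alpha 2, Beta 17, Gamma 10, Delta 8, Epsilon 12, Zeta 4, Eta 2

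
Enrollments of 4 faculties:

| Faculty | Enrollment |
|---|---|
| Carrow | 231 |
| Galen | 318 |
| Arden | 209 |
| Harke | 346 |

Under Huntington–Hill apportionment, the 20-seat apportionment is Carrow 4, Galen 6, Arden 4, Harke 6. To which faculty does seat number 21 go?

Harke

Priority for the next seat is population ÷ (√(s·(s+1))).
Priorities: Carrow 51.653, Galen 49.068, Arden 46.734, Harke 53.389.
Highest priority: Harke.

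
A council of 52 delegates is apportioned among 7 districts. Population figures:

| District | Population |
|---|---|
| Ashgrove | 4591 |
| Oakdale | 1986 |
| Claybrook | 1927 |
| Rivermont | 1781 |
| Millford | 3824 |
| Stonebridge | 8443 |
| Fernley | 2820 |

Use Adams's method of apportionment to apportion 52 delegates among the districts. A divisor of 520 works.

With modified divisor 520: modified quotas Ashgrove 8.829, Oakdale 3.819, Claybrook 3.706, Rivermont 3.425, Millford 7.354, Stonebridge 16.237, Fernley 5.423.
Rounding up: Ashgrove 9, Oakdale 4, Claybrook 4, Rivermont 4, Millford 8, Stonebridge 17, Fernley 6 (total 52).

Ashgrove=9, Oakdale=4, Claybrook=4, Rivermont=4, Millford=8, Stonebridge=17, Fernley=6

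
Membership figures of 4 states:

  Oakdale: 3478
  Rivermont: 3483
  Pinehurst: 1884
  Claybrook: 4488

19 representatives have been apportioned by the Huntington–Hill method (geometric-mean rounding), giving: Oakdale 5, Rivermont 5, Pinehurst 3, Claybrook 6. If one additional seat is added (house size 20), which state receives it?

Claybrook

Priority for the next seat is population ÷ (√(s·(s+1))).
Priorities: Oakdale 634.993, Rivermont 635.906, Pinehurst 543.864, Claybrook 692.513.
Highest priority: Claybrook.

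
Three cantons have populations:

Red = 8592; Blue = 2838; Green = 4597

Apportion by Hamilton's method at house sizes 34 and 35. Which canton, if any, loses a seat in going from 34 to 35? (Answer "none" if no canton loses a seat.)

none

At 34 seats: Red 18, Blue 6, Green 10.
At 35 seats: Red 19, Blue 6, Green 10.
No canton's allocation decreased.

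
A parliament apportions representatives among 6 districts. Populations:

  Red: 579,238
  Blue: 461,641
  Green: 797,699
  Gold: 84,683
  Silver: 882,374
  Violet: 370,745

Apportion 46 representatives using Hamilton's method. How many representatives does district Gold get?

Standard divisor: 3176380 ÷ 46 ≈ 69051.739.
Standard quotas: Red 8.3885, Blue 6.6854, Green 11.5522, Gold 1.2264, Silver 12.7784, Violet 5.3691.
Lower quotas: Red 8, Blue 6, Green 11, Gold 1, Silver 12, Violet 5 (sum 43, leaving 3 seats).
Remainders in descending order: Silver 0.7784, Blue 0.6854, Green 0.5522, Red 0.3885, Violet 0.3691, Gold 0.2264.
The surplus seats go to Silver, Blue, Green.
Gold receives 1.

1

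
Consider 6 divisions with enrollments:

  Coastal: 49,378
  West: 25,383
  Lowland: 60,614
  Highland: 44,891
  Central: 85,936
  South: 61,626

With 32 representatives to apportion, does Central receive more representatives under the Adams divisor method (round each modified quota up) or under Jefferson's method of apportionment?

Jefferson

Adams: Coastal 5, West 3, Lowland 6, Highland 4, Central 8, South 6.
Jefferson: Coastal 5, West 2, Lowland 6, Highland 4, Central 9, South 6.
Central gets 8 under Adams and 9 under Jefferson.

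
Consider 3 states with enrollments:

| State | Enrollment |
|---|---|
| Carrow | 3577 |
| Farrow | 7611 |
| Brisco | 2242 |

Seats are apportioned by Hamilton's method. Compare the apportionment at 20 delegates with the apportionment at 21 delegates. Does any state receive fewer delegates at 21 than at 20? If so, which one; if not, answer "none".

Brisco

At 20 seats: Carrow 5, Farrow 11, Brisco 4.
At 21 seats: Carrow 6, Farrow 12, Brisco 3.
Brisco drops from 4 to 3.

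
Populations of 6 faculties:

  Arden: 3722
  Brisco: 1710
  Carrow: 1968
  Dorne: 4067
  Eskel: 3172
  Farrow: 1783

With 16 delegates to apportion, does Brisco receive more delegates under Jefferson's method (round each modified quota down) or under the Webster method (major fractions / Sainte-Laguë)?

Jefferson: Arden 4, Brisco 1, Carrow 2, Dorne 4, Eskel 3, Farrow 2.
Webster: Arden 3, Brisco 2, Carrow 2, Dorne 4, Eskel 3, Farrow 2.
Brisco gets 1 under Jefferson and 2 under Webster.

Webster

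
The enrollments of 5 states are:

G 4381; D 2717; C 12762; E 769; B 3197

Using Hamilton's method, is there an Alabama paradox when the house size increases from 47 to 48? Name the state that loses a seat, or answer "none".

none

At 47 seats: G 9, D 5, C 25, E 2, B 6.
At 48 seats: G 9, D 5, C 26, E 2, B 6.
No state's allocation decreased.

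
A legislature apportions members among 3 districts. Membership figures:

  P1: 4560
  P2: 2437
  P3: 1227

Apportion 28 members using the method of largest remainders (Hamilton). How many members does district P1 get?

Total 8224; standard divisor 8224/28 ≈ 293.714.
Standard quotas: P1 15.525, P2 8.297, P3 4.178.
Lower quotas: P1 15, P2 8, P3 4 (sum 27, leaving 1 seat).
Remainders in descending order: P1 0.525, P2 0.297, P3 0.178.
Largest remainder: P1 receives the extra seat.
P1 receives 16.

16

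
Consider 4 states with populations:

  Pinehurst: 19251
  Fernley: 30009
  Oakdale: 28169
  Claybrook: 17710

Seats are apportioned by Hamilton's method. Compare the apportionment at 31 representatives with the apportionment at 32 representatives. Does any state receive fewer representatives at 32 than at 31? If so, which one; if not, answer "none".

none

At 31 seats: Pinehurst 6, Fernley 10, Oakdale 9, Claybrook 6.
At 32 seats: Pinehurst 7, Fernley 10, Oakdale 9, Claybrook 6.
No state's allocation decreased.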